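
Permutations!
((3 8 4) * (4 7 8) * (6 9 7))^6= ((3 4)(6 9 7 8))^6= (6 7)(8 9)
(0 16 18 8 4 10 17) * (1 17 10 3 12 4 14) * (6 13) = [16, 17, 2, 12, 3, 5, 13, 7, 14, 9, 10, 11, 4, 6, 1, 15, 18, 0, 8] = (0 16 18 8 14 1 17)(3 12 4)(6 13)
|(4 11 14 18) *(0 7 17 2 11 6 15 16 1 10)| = 13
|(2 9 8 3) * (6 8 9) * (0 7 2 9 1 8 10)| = 20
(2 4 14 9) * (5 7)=[0, 1, 4, 3, 14, 7, 6, 5, 8, 2, 10, 11, 12, 13, 9]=(2 4 14 9)(5 7)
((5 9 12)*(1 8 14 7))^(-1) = (1 7 14 8)(5 12 9)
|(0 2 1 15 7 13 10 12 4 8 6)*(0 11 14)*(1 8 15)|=6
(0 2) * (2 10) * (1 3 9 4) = (0 10 2)(1 3 9 4) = [10, 3, 0, 9, 1, 5, 6, 7, 8, 4, 2]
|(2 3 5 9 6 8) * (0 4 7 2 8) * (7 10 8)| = 10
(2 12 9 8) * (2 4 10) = (2 12 9 8 4 10) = [0, 1, 12, 3, 10, 5, 6, 7, 4, 8, 2, 11, 9]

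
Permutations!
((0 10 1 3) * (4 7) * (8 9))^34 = (0 1)(3 10)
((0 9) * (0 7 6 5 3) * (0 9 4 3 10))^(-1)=(0 10 5 6 7 9 3 4)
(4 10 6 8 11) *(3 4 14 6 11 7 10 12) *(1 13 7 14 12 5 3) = [0, 13, 2, 4, 5, 3, 8, 10, 14, 9, 11, 12, 1, 7, 6] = (1 13 7 10 11 12)(3 4 5)(6 8 14)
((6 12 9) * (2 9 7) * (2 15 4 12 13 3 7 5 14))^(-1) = (2 14 5 12 4 15 7 3 13 6 9)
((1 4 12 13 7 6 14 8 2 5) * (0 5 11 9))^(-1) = (0 9 11 2 8 14 6 7 13 12 4 1 5)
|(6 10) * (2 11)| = 2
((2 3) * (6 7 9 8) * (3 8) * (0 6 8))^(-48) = ((0 6 7 9 3 2))^(-48) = (9)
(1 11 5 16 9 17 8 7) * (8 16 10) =[0, 11, 2, 3, 4, 10, 6, 1, 7, 17, 8, 5, 12, 13, 14, 15, 9, 16] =(1 11 5 10 8 7)(9 17 16)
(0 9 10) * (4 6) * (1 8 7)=(0 9 10)(1 8 7)(4 6)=[9, 8, 2, 3, 6, 5, 4, 1, 7, 10, 0]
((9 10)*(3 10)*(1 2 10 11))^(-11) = ((1 2 10 9 3 11))^(-11) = (1 2 10 9 3 11)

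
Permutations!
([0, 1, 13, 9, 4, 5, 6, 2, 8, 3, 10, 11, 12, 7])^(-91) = [0, 1, 7, 9, 4, 5, 6, 13, 8, 3, 10, 11, 12, 2]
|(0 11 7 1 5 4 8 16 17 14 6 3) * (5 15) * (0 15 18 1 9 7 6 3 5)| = |(0 11 6 5 4 8 16 17 14 3 15)(1 18)(7 9)| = 22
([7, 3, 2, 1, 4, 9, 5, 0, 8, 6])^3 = [7, 3, 2, 1, 4, 5, 6, 0, 8, 9]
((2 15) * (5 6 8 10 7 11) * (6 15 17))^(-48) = (2 11 8)(5 10 17)(6 15 7)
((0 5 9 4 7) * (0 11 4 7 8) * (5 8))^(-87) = ((0 8)(4 5 9 7 11))^(-87) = (0 8)(4 7 5 11 9)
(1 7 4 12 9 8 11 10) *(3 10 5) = (1 7 4 12 9 8 11 5 3 10) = [0, 7, 2, 10, 12, 3, 6, 4, 11, 8, 1, 5, 9]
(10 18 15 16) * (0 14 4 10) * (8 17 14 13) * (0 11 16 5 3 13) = [0, 1, 2, 13, 10, 3, 6, 7, 17, 9, 18, 16, 12, 8, 4, 5, 11, 14, 15] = (3 13 8 17 14 4 10 18 15 5)(11 16)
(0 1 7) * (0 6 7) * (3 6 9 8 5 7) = (0 1)(3 6)(5 7 9 8) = [1, 0, 2, 6, 4, 7, 3, 9, 5, 8]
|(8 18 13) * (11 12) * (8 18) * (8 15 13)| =|(8 15 13 18)(11 12)| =4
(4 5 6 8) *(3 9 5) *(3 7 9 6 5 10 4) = [0, 1, 2, 6, 7, 5, 8, 9, 3, 10, 4] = (3 6 8)(4 7 9 10)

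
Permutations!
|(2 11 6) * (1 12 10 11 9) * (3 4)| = 14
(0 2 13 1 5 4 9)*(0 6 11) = (0 2 13 1 5 4 9 6 11) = [2, 5, 13, 3, 9, 4, 11, 7, 8, 6, 10, 0, 12, 1]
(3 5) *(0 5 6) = (0 5 3 6) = [5, 1, 2, 6, 4, 3, 0]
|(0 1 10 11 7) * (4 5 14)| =|(0 1 10 11 7)(4 5 14)| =15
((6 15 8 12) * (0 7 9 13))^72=(15)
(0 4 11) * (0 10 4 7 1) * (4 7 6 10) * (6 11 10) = (0 11 4 10 7 1) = [11, 0, 2, 3, 10, 5, 6, 1, 8, 9, 7, 4]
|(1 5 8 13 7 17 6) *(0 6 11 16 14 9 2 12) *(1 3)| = |(0 6 3 1 5 8 13 7 17 11 16 14 9 2 12)| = 15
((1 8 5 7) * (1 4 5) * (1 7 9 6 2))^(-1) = ((1 8 7 4 5 9 6 2))^(-1) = (1 2 6 9 5 4 7 8)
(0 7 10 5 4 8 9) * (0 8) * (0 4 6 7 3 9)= (0 3 9 8)(5 6 7 10)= [3, 1, 2, 9, 4, 6, 7, 10, 0, 8, 5]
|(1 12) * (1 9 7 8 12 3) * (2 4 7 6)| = |(1 3)(2 4 7 8 12 9 6)| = 14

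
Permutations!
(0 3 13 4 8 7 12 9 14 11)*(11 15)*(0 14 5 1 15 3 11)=(0 11 14 3 13 4 8 7 12 9 5 1 15)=[11, 15, 2, 13, 8, 1, 6, 12, 7, 5, 10, 14, 9, 4, 3, 0]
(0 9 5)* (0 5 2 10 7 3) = (0 9 2 10 7 3) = [9, 1, 10, 0, 4, 5, 6, 3, 8, 2, 7]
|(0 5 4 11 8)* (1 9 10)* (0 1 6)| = 9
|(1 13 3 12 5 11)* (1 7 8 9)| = |(1 13 3 12 5 11 7 8 9)| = 9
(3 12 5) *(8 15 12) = (3 8 15 12 5) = [0, 1, 2, 8, 4, 3, 6, 7, 15, 9, 10, 11, 5, 13, 14, 12]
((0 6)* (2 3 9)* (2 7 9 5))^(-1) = ((0 6)(2 3 5)(7 9))^(-1) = (0 6)(2 5 3)(7 9)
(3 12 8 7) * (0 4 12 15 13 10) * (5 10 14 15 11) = [4, 1, 2, 11, 12, 10, 6, 3, 7, 9, 0, 5, 8, 14, 15, 13] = (0 4 12 8 7 3 11 5 10)(13 14 15)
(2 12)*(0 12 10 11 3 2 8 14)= [12, 1, 10, 2, 4, 5, 6, 7, 14, 9, 11, 3, 8, 13, 0]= (0 12 8 14)(2 10 11 3)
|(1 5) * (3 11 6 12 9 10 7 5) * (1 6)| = 6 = |(1 3 11)(5 6 12 9 10 7)|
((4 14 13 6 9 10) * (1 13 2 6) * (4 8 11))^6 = (2 4 8 9)(6 14 11 10)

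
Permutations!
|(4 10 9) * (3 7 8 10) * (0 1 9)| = |(0 1 9 4 3 7 8 10)| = 8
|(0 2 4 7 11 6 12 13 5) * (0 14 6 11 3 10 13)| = 11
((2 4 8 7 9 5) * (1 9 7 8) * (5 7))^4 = ((1 9 7 5 2 4))^4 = (1 2 7)(4 5 9)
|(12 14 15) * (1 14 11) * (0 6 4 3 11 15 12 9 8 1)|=30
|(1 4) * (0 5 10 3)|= 4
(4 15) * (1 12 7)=(1 12 7)(4 15)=[0, 12, 2, 3, 15, 5, 6, 1, 8, 9, 10, 11, 7, 13, 14, 4]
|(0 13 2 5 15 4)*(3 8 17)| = |(0 13 2 5 15 4)(3 8 17)| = 6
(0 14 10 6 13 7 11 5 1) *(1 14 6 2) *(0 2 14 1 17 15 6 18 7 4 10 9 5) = (0 18 7 11)(1 2 17 15 6 13 4 10 14 9 5) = [18, 2, 17, 3, 10, 1, 13, 11, 8, 5, 14, 0, 12, 4, 9, 6, 16, 15, 7]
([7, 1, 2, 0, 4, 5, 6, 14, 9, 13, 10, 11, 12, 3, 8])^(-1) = [3, 1, 2, 13, 4, 5, 6, 0, 14, 8, 10, 11, 12, 9, 7]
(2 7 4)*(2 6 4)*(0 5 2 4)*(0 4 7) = (7)(0 5 2)(4 6) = [5, 1, 0, 3, 6, 2, 4, 7]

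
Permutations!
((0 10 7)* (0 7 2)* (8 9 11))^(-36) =(11)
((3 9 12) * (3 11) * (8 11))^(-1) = (3 11 8 12 9) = ((3 9 12 8 11))^(-1)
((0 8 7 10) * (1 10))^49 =(0 10 1 7 8)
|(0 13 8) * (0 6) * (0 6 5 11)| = 5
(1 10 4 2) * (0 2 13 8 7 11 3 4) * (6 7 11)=(0 2 1 10)(3 4 13 8 11)(6 7)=[2, 10, 1, 4, 13, 5, 7, 6, 11, 9, 0, 3, 12, 8]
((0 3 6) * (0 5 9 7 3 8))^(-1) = ((0 8)(3 6 5 9 7))^(-1) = (0 8)(3 7 9 5 6)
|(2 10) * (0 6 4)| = 6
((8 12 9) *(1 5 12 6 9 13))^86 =((1 5 12 13)(6 9 8))^86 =(1 12)(5 13)(6 8 9)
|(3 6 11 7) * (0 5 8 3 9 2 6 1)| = |(0 5 8 3 1)(2 6 11 7 9)| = 5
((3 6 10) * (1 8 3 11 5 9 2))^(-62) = (1 8 3 6 10 11 5 9 2)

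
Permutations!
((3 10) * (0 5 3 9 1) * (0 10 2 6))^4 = (0 6 2 3 5)(1 10 9)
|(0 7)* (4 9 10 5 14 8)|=6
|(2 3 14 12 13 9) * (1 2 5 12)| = 4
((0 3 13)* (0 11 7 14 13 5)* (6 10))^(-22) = (0 5 3)(7 13)(11 14)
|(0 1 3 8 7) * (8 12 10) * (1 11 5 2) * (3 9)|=11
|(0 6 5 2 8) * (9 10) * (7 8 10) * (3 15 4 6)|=|(0 3 15 4 6 5 2 10 9 7 8)|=11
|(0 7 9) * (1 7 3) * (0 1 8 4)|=|(0 3 8 4)(1 7 9)|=12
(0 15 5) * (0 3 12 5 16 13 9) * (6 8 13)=[15, 1, 2, 12, 4, 3, 8, 7, 13, 0, 10, 11, 5, 9, 14, 16, 6]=(0 15 16 6 8 13 9)(3 12 5)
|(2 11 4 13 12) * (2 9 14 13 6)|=4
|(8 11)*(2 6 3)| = |(2 6 3)(8 11)| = 6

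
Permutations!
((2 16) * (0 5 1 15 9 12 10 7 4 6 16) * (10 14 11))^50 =(0 10 1 4 9 16 14)(2 11 5 7 15 6 12)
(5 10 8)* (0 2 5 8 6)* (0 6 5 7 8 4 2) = (2 7 8 4)(5 10) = [0, 1, 7, 3, 2, 10, 6, 8, 4, 9, 5]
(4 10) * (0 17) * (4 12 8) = (0 17)(4 10 12 8) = [17, 1, 2, 3, 10, 5, 6, 7, 4, 9, 12, 11, 8, 13, 14, 15, 16, 0]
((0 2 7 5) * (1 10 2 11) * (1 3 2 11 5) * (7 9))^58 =((0 5)(1 10 11 3 2 9 7))^58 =(1 11 2 7 10 3 9)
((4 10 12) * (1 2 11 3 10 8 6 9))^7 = ((1 2 11 3 10 12 4 8 6 9))^7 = (1 8 10 2 6 12 11 9 4 3)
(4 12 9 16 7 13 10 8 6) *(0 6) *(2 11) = (0 6 4 12 9 16 7 13 10 8)(2 11) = [6, 1, 11, 3, 12, 5, 4, 13, 0, 16, 8, 2, 9, 10, 14, 15, 7]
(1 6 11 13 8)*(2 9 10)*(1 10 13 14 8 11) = (1 6)(2 9 13 11 14 8 10) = [0, 6, 9, 3, 4, 5, 1, 7, 10, 13, 2, 14, 12, 11, 8]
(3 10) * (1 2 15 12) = [0, 2, 15, 10, 4, 5, 6, 7, 8, 9, 3, 11, 1, 13, 14, 12] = (1 2 15 12)(3 10)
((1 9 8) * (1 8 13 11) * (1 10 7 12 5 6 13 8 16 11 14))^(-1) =((1 9 8 16 11 10 7 12 5 6 13 14))^(-1) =(1 14 13 6 5 12 7 10 11 16 8 9)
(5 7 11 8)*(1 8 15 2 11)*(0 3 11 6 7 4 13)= (0 3 11 15 2 6 7 1 8 5 4 13)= [3, 8, 6, 11, 13, 4, 7, 1, 5, 9, 10, 15, 12, 0, 14, 2]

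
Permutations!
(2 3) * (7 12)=(2 3)(7 12)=[0, 1, 3, 2, 4, 5, 6, 12, 8, 9, 10, 11, 7]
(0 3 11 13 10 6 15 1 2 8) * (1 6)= (0 3 11 13 10 1 2 8)(6 15)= [3, 2, 8, 11, 4, 5, 15, 7, 0, 9, 1, 13, 12, 10, 14, 6]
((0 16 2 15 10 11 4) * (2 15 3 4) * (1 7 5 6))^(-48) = ((0 16 15 10 11 2 3 4)(1 7 5 6))^(-48) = (16)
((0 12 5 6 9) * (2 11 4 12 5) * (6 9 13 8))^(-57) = (13)(2 12 4 11)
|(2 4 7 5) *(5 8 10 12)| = |(2 4 7 8 10 12 5)| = 7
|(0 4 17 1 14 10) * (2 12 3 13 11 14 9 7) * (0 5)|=14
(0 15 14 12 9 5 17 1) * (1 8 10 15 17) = [17, 0, 2, 3, 4, 1, 6, 7, 10, 5, 15, 11, 9, 13, 12, 14, 16, 8] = (0 17 8 10 15 14 12 9 5 1)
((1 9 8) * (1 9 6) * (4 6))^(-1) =(1 6 4)(8 9)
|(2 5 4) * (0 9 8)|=|(0 9 8)(2 5 4)|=3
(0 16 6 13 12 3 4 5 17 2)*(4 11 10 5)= (0 16 6 13 12 3 11 10 5 17 2)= [16, 1, 0, 11, 4, 17, 13, 7, 8, 9, 5, 10, 3, 12, 14, 15, 6, 2]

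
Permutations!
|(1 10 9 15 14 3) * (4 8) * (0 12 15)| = 8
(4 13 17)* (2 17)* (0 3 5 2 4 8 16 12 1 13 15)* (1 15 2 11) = (0 3 5 11 1 13 4 2 17 8 16 12 15) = [3, 13, 17, 5, 2, 11, 6, 7, 16, 9, 10, 1, 15, 4, 14, 0, 12, 8]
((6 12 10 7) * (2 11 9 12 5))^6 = ((2 11 9 12 10 7 6 5))^6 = (2 6 10 9)(5 7 12 11)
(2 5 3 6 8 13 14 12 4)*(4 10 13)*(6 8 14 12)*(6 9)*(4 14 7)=(2 5 3 8 14 9 6 7 4)(10 13 12)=[0, 1, 5, 8, 2, 3, 7, 4, 14, 6, 13, 11, 10, 12, 9]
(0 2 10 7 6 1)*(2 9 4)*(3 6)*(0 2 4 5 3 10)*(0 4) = (0 9 5 3 6 1 2 4)(7 10) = [9, 2, 4, 6, 0, 3, 1, 10, 8, 5, 7]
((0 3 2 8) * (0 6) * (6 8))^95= ((8)(0 3 2 6))^95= (8)(0 6 2 3)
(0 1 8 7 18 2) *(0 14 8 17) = [1, 17, 14, 3, 4, 5, 6, 18, 7, 9, 10, 11, 12, 13, 8, 15, 16, 0, 2] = (0 1 17)(2 14 8 7 18)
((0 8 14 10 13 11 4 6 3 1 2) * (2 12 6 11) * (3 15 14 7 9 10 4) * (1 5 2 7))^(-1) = (0 2 5 3 11 4 14 15 6 12 1 8)(7 13 10 9)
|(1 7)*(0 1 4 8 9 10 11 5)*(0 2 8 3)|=30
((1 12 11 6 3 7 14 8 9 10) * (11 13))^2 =((1 12 13 11 6 3 7 14 8 9 10))^2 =(1 13 6 7 8 10 12 11 3 14 9)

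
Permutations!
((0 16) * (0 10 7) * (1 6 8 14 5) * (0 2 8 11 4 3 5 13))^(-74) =(0 14 2 10)(1 3 11)(4 6 5)(7 16 13 8)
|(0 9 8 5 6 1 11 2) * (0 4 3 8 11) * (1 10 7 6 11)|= |(0 9 1)(2 4 3 8 5 11)(6 10 7)|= 6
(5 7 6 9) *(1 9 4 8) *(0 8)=(0 8 1 9 5 7 6 4)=[8, 9, 2, 3, 0, 7, 4, 6, 1, 5]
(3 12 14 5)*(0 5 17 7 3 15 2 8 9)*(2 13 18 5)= (0 2 8 9)(3 12 14 17 7)(5 15 13 18)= [2, 1, 8, 12, 4, 15, 6, 3, 9, 0, 10, 11, 14, 18, 17, 13, 16, 7, 5]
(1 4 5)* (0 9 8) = [9, 4, 2, 3, 5, 1, 6, 7, 0, 8] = (0 9 8)(1 4 5)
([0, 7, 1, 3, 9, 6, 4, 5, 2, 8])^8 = (9)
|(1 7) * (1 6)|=3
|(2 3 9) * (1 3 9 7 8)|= 4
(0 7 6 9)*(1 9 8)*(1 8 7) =(0 1 9)(6 7) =[1, 9, 2, 3, 4, 5, 7, 6, 8, 0]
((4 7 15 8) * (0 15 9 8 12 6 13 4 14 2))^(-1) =((0 15 12 6 13 4 7 9 8 14 2))^(-1) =(0 2 14 8 9 7 4 13 6 12 15)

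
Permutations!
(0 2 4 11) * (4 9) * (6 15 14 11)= (0 2 9 4 6 15 14 11)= [2, 1, 9, 3, 6, 5, 15, 7, 8, 4, 10, 0, 12, 13, 11, 14]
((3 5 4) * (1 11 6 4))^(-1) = ((1 11 6 4 3 5))^(-1) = (1 5 3 4 6 11)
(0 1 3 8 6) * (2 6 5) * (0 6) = (0 1 3 8 5 2) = [1, 3, 0, 8, 4, 2, 6, 7, 5]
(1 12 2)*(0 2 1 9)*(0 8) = (0 2 9 8)(1 12) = [2, 12, 9, 3, 4, 5, 6, 7, 0, 8, 10, 11, 1]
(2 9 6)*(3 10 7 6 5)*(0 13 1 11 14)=(0 13 1 11 14)(2 9 5 3 10 7 6)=[13, 11, 9, 10, 4, 3, 2, 6, 8, 5, 7, 14, 12, 1, 0]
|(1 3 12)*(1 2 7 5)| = |(1 3 12 2 7 5)| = 6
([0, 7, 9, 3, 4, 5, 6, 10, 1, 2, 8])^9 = (1 7 10 8)(2 9)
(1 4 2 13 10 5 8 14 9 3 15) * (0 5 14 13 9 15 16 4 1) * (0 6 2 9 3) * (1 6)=[5, 6, 3, 16, 9, 8, 2, 7, 13, 0, 14, 11, 12, 10, 15, 1, 4]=(0 5 8 13 10 14 15 1 6 2 3 16 4 9)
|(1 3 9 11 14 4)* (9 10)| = 7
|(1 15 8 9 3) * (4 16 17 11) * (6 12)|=|(1 15 8 9 3)(4 16 17 11)(6 12)|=20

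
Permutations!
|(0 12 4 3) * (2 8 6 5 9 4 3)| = |(0 12 3)(2 8 6 5 9 4)| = 6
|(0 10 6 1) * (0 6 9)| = 6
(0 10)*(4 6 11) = (0 10)(4 6 11) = [10, 1, 2, 3, 6, 5, 11, 7, 8, 9, 0, 4]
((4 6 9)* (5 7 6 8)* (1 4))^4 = ((1 4 8 5 7 6 9))^4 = (1 7 4 6 8 9 5)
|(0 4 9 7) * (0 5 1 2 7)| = 12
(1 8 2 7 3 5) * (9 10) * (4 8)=(1 4 8 2 7 3 5)(9 10)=[0, 4, 7, 5, 8, 1, 6, 3, 2, 10, 9]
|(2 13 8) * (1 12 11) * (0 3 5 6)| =12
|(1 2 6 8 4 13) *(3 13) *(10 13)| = 8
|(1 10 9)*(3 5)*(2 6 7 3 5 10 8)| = 8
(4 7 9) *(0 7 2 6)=(0 7 9 4 2 6)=[7, 1, 6, 3, 2, 5, 0, 9, 8, 4]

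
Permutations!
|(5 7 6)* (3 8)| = 6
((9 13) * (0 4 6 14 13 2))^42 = (14)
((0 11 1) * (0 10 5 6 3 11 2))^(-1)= ((0 2)(1 10 5 6 3 11))^(-1)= (0 2)(1 11 3 6 5 10)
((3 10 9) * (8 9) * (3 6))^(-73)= (3 8 6 10 9)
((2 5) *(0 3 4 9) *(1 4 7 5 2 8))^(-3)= ((0 3 7 5 8 1 4 9))^(-3)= (0 1 7 9 8 3 4 5)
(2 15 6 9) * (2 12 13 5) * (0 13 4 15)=(0 13 5 2)(4 15 6 9 12)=[13, 1, 0, 3, 15, 2, 9, 7, 8, 12, 10, 11, 4, 5, 14, 6]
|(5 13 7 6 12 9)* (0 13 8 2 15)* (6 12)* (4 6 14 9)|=|(0 13 7 12 4 6 14 9 5 8 2 15)|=12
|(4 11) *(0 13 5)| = 6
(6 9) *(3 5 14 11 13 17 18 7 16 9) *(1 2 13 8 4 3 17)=(1 2 13)(3 5 14 11 8 4)(6 17 18 7 16 9)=[0, 2, 13, 5, 3, 14, 17, 16, 4, 6, 10, 8, 12, 1, 11, 15, 9, 18, 7]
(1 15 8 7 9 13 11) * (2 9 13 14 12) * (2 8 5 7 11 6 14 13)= (1 15 5 7 2 9 13 6 14 12 8 11)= [0, 15, 9, 3, 4, 7, 14, 2, 11, 13, 10, 1, 8, 6, 12, 5]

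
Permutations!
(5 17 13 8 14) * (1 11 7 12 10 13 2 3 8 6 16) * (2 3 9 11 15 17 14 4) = (1 15 17 3 8 4 2 9 11 7 12 10 13 6 16)(5 14) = [0, 15, 9, 8, 2, 14, 16, 12, 4, 11, 13, 7, 10, 6, 5, 17, 1, 3]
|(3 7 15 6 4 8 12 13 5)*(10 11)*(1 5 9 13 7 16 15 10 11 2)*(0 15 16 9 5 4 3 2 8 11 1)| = 24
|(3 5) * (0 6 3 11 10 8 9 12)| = |(0 6 3 5 11 10 8 9 12)| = 9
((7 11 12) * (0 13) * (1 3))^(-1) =(0 13)(1 3)(7 12 11)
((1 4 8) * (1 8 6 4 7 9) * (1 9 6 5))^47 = ((9)(1 7 6 4 5))^47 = (9)(1 6 5 7 4)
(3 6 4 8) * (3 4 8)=(3 6 8 4)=[0, 1, 2, 6, 3, 5, 8, 7, 4]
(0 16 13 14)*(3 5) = [16, 1, 2, 5, 4, 3, 6, 7, 8, 9, 10, 11, 12, 14, 0, 15, 13] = (0 16 13 14)(3 5)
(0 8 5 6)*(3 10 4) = [8, 1, 2, 10, 3, 6, 0, 7, 5, 9, 4] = (0 8 5 6)(3 10 4)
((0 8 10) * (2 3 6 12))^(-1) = (0 10 8)(2 12 6 3)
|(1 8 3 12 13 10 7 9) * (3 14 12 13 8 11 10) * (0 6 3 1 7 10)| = 6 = |(0 6 3 13 1 11)(7 9)(8 14 12)|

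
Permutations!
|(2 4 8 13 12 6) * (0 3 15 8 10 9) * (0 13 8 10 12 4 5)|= |(0 3 15 10 9 13 4 12 6 2 5)|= 11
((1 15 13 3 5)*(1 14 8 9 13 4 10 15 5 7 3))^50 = (1 14 9)(4 15 10)(5 8 13)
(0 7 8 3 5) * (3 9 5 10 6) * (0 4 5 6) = (0 7 8 9 6 3 10)(4 5) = [7, 1, 2, 10, 5, 4, 3, 8, 9, 6, 0]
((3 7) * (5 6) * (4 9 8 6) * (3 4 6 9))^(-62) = ((3 7 4)(5 6)(8 9))^(-62) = (9)(3 7 4)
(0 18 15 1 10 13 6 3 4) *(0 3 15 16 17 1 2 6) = (0 18 16 17 1 10 13)(2 6 15)(3 4) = [18, 10, 6, 4, 3, 5, 15, 7, 8, 9, 13, 11, 12, 0, 14, 2, 17, 1, 16]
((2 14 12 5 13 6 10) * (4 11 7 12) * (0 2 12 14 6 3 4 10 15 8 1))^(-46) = (0 6 8)(1 2 15)(3 13 5 12 10 14 7 11 4)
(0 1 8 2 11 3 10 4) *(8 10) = (0 1 10 4)(2 11 3 8) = [1, 10, 11, 8, 0, 5, 6, 7, 2, 9, 4, 3]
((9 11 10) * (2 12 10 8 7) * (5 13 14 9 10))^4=((2 12 5 13 14 9 11 8 7))^4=(2 14 7 13 8 5 11 12 9)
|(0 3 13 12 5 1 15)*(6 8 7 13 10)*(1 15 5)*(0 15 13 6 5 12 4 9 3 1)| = |(15)(0 1 12)(3 10 5 13 4 9)(6 8 7)| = 6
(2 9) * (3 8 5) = (2 9)(3 8 5) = [0, 1, 9, 8, 4, 3, 6, 7, 5, 2]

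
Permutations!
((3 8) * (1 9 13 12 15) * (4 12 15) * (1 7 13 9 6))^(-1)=(1 6)(3 8)(4 12)(7 15 13)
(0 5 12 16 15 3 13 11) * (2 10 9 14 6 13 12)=(0 5 2 10 9 14 6 13 11)(3 12 16 15)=[5, 1, 10, 12, 4, 2, 13, 7, 8, 14, 9, 0, 16, 11, 6, 3, 15]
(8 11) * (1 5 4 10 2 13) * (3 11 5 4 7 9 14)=(1 4 10 2 13)(3 11 8 5 7 9 14)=[0, 4, 13, 11, 10, 7, 6, 9, 5, 14, 2, 8, 12, 1, 3]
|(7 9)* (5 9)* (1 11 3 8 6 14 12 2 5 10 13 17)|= |(1 11 3 8 6 14 12 2 5 9 7 10 13 17)|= 14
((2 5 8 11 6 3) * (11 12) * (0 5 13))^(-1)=((0 5 8 12 11 6 3 2 13))^(-1)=(0 13 2 3 6 11 12 8 5)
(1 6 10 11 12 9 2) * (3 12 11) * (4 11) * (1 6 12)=(1 12 9 2 6 10 3)(4 11)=[0, 12, 6, 1, 11, 5, 10, 7, 8, 2, 3, 4, 9]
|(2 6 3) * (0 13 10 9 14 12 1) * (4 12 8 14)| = |(0 13 10 9 4 12 1)(2 6 3)(8 14)| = 42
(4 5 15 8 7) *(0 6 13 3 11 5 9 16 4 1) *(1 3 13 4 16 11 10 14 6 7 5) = (16)(0 7 3 10 14 6 4 9 11 1)(5 15 8) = [7, 0, 2, 10, 9, 15, 4, 3, 5, 11, 14, 1, 12, 13, 6, 8, 16]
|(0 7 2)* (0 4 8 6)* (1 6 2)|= |(0 7 1 6)(2 4 8)|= 12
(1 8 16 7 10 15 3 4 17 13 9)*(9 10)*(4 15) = (1 8 16 7 9)(3 15)(4 17 13 10) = [0, 8, 2, 15, 17, 5, 6, 9, 16, 1, 4, 11, 12, 10, 14, 3, 7, 13]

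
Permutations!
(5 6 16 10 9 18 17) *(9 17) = (5 6 16 10 17)(9 18) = [0, 1, 2, 3, 4, 6, 16, 7, 8, 18, 17, 11, 12, 13, 14, 15, 10, 5, 9]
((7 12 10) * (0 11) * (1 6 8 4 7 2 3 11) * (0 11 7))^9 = ((0 1 6 8 4)(2 3 7 12 10))^9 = (0 4 8 6 1)(2 10 12 7 3)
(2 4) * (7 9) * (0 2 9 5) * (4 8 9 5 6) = (0 2 8 9 7 6 4 5) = [2, 1, 8, 3, 5, 0, 4, 6, 9, 7]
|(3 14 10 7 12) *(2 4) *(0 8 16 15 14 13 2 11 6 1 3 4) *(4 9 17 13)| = 60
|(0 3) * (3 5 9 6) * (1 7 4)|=|(0 5 9 6 3)(1 7 4)|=15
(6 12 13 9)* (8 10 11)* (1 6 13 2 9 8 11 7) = [0, 6, 9, 3, 4, 5, 12, 1, 10, 13, 7, 11, 2, 8] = (1 6 12 2 9 13 8 10 7)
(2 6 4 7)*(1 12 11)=(1 12 11)(2 6 4 7)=[0, 12, 6, 3, 7, 5, 4, 2, 8, 9, 10, 1, 11]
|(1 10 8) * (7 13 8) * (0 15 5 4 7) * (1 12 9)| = 11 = |(0 15 5 4 7 13 8 12 9 1 10)|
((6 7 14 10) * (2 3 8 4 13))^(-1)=(2 13 4 8 3)(6 10 14 7)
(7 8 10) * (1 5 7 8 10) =(1 5 7 10 8) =[0, 5, 2, 3, 4, 7, 6, 10, 1, 9, 8]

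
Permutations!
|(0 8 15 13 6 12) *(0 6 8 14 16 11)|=|(0 14 16 11)(6 12)(8 15 13)|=12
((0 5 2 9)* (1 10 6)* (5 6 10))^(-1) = ((10)(0 6 1 5 2 9))^(-1) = (10)(0 9 2 5 1 6)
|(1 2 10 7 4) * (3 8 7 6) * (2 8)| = 4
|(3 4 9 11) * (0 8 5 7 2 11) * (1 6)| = 18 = |(0 8 5 7 2 11 3 4 9)(1 6)|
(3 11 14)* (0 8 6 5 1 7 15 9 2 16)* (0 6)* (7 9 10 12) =(0 8)(1 9 2 16 6 5)(3 11 14)(7 15 10 12) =[8, 9, 16, 11, 4, 1, 5, 15, 0, 2, 12, 14, 7, 13, 3, 10, 6]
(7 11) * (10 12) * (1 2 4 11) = (1 2 4 11 7)(10 12) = [0, 2, 4, 3, 11, 5, 6, 1, 8, 9, 12, 7, 10]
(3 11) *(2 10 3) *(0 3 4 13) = (0 3 11 2 10 4 13) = [3, 1, 10, 11, 13, 5, 6, 7, 8, 9, 4, 2, 12, 0]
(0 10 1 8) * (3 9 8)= [10, 3, 2, 9, 4, 5, 6, 7, 0, 8, 1]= (0 10 1 3 9 8)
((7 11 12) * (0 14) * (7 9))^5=((0 14)(7 11 12 9))^5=(0 14)(7 11 12 9)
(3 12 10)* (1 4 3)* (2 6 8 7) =(1 4 3 12 10)(2 6 8 7) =[0, 4, 6, 12, 3, 5, 8, 2, 7, 9, 1, 11, 10]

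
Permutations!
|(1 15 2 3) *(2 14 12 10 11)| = 8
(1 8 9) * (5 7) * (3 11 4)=(1 8 9)(3 11 4)(5 7)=[0, 8, 2, 11, 3, 7, 6, 5, 9, 1, 10, 4]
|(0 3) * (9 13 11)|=6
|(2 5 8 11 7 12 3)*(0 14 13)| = 21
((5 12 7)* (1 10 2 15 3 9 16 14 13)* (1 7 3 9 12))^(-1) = (1 5 7 13 14 16 9 15 2 10)(3 12)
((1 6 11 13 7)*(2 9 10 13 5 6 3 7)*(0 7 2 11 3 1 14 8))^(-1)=(0 8 14 7)(2 3 6 5 11 13 10 9)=((0 7 14 8)(2 9 10 13 11 5 6 3))^(-1)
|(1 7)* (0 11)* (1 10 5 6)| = |(0 11)(1 7 10 5 6)| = 10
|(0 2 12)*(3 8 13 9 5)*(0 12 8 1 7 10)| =10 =|(0 2 8 13 9 5 3 1 7 10)|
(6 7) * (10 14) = (6 7)(10 14) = [0, 1, 2, 3, 4, 5, 7, 6, 8, 9, 14, 11, 12, 13, 10]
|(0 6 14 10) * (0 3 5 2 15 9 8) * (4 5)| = 11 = |(0 6 14 10 3 4 5 2 15 9 8)|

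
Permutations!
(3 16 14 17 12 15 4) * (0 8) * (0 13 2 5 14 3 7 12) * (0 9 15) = (0 8 13 2 5 14 17 9 15 4 7 12)(3 16) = [8, 1, 5, 16, 7, 14, 6, 12, 13, 15, 10, 11, 0, 2, 17, 4, 3, 9]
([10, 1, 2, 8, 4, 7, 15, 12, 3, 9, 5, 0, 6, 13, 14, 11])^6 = (0 15 12 5)(6 7 10 11)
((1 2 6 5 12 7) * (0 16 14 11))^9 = ((0 16 14 11)(1 2 6 5 12 7))^9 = (0 16 14 11)(1 5)(2 12)(6 7)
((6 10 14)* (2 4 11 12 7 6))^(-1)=(2 14 10 6 7 12 11 4)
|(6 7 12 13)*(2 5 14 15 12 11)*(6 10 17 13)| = |(2 5 14 15 12 6 7 11)(10 17 13)| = 24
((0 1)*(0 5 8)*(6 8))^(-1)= ((0 1 5 6 8))^(-1)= (0 8 6 5 1)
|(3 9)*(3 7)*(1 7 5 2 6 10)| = |(1 7 3 9 5 2 6 10)| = 8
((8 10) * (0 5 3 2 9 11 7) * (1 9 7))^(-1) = (0 7 2 3 5)(1 11 9)(8 10)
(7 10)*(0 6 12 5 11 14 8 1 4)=(0 6 12 5 11 14 8 1 4)(7 10)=[6, 4, 2, 3, 0, 11, 12, 10, 1, 9, 7, 14, 5, 13, 8]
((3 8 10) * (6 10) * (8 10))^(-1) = (3 10)(6 8)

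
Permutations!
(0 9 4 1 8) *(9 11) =(0 11 9 4 1 8) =[11, 8, 2, 3, 1, 5, 6, 7, 0, 4, 10, 9]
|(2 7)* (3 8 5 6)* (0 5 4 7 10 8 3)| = |(0 5 6)(2 10 8 4 7)| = 15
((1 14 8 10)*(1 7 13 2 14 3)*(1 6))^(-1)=(1 6 3)(2 13 7 10 8 14)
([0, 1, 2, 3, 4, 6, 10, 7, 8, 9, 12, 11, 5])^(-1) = (5 12 10 6)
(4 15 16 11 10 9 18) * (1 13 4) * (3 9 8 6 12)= [0, 13, 2, 9, 15, 5, 12, 7, 6, 18, 8, 10, 3, 4, 14, 16, 11, 17, 1]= (1 13 4 15 16 11 10 8 6 12 3 9 18)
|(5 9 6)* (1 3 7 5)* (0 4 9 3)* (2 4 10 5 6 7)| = |(0 10 5 3 2 4 9 7 6 1)| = 10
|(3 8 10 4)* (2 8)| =|(2 8 10 4 3)| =5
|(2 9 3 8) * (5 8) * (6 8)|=|(2 9 3 5 6 8)|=6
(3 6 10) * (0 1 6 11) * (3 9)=[1, 6, 2, 11, 4, 5, 10, 7, 8, 3, 9, 0]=(0 1 6 10 9 3 11)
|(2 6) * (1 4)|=|(1 4)(2 6)|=2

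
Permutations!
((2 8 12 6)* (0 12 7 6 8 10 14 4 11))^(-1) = ((0 12 8 7 6 2 10 14 4 11))^(-1) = (0 11 4 14 10 2 6 7 8 12)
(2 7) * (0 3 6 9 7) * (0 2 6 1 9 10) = (0 3 1 9 7 6 10) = [3, 9, 2, 1, 4, 5, 10, 6, 8, 7, 0]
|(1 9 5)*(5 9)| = |(9)(1 5)| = 2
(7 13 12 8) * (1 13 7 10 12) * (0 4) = [4, 13, 2, 3, 0, 5, 6, 7, 10, 9, 12, 11, 8, 1] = (0 4)(1 13)(8 10 12)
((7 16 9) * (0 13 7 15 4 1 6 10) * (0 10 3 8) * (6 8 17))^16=((0 13 7 16 9 15 4 1 8)(3 17 6))^16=(0 1 15 16 13 8 4 9 7)(3 17 6)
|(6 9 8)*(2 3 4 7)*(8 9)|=4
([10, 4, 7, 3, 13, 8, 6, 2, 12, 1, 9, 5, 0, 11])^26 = (0 11 9 8 4)(1 12 13 10 5)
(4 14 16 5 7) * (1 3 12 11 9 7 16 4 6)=(1 3 12 11 9 7 6)(4 14)(5 16)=[0, 3, 2, 12, 14, 16, 1, 6, 8, 7, 10, 9, 11, 13, 4, 15, 5]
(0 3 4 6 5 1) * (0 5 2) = (0 3 4 6 2)(1 5) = [3, 5, 0, 4, 6, 1, 2]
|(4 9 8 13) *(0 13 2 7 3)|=|(0 13 4 9 8 2 7 3)|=8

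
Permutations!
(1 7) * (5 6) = (1 7)(5 6) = [0, 7, 2, 3, 4, 6, 5, 1]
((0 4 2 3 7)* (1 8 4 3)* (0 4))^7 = (8)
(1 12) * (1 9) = [0, 12, 2, 3, 4, 5, 6, 7, 8, 1, 10, 11, 9] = (1 12 9)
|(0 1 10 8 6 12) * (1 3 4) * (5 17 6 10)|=|(0 3 4 1 5 17 6 12)(8 10)|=8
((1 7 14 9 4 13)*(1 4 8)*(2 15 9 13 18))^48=(1 9 2 4 14)(7 8 15 18 13)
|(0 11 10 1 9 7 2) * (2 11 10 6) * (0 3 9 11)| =9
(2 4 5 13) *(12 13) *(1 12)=[0, 12, 4, 3, 5, 1, 6, 7, 8, 9, 10, 11, 13, 2]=(1 12 13 2 4 5)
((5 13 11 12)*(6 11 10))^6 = ((5 13 10 6 11 12))^6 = (13)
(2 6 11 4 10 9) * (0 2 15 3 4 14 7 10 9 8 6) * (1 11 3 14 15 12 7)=[2, 11, 0, 4, 9, 5, 3, 10, 6, 12, 8, 15, 7, 13, 1, 14]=(0 2)(1 11 15 14)(3 4 9 12 7 10 8 6)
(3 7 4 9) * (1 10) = [0, 10, 2, 7, 9, 5, 6, 4, 8, 3, 1] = (1 10)(3 7 4 9)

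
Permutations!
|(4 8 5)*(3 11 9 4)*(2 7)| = 6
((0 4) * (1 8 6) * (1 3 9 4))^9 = (0 8 3 4 1 6 9)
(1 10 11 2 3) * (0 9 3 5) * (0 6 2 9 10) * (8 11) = (0 10 8 11 9 3 1)(2 5 6) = [10, 0, 5, 1, 4, 6, 2, 7, 11, 3, 8, 9]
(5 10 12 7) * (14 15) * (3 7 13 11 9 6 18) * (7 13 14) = (3 13 11 9 6 18)(5 10 12 14 15 7) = [0, 1, 2, 13, 4, 10, 18, 5, 8, 6, 12, 9, 14, 11, 15, 7, 16, 17, 3]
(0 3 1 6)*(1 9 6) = (0 3 9 6) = [3, 1, 2, 9, 4, 5, 0, 7, 8, 6]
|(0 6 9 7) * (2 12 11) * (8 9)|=15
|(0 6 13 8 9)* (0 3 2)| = 7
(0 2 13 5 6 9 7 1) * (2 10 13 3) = (0 10 13 5 6 9 7 1)(2 3) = [10, 0, 3, 2, 4, 6, 9, 1, 8, 7, 13, 11, 12, 5]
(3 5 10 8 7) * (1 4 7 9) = [0, 4, 2, 5, 7, 10, 6, 3, 9, 1, 8] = (1 4 7 3 5 10 8 9)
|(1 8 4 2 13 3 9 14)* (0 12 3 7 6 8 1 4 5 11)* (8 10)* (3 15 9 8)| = 15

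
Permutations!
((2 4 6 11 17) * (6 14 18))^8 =(2 4 14 18 6 11 17)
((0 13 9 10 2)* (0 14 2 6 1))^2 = (14)(0 9 6)(1 13 10)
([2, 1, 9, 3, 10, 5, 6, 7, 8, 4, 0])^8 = (0 4 2 10 9)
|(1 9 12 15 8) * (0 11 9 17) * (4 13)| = 8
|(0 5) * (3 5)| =3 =|(0 3 5)|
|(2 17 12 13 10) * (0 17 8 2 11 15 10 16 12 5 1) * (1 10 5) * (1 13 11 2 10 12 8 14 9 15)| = 14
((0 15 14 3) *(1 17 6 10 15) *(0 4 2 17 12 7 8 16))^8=(17)(0 12 8)(1 7 16)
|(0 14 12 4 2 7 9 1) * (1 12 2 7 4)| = 8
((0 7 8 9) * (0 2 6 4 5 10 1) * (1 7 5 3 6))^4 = (0 8)(1 7)(2 10)(3 6 4)(5 9)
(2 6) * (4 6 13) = [0, 1, 13, 3, 6, 5, 2, 7, 8, 9, 10, 11, 12, 4] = (2 13 4 6)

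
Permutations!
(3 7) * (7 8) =(3 8 7) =[0, 1, 2, 8, 4, 5, 6, 3, 7]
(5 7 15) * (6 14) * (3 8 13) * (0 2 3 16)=(0 2 3 8 13 16)(5 7 15)(6 14)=[2, 1, 3, 8, 4, 7, 14, 15, 13, 9, 10, 11, 12, 16, 6, 5, 0]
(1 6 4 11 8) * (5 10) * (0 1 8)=(0 1 6 4 11)(5 10)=[1, 6, 2, 3, 11, 10, 4, 7, 8, 9, 5, 0]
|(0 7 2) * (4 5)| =6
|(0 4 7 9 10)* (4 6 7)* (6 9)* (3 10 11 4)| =|(0 9 11 4 3 10)(6 7)| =6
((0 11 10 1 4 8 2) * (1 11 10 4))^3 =((0 10 11 4 8 2))^3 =(0 4)(2 11)(8 10)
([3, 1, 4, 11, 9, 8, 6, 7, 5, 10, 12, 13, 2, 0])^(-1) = [13, 1, 12, 0, 2, 8, 6, 7, 5, 4, 9, 3, 10, 11]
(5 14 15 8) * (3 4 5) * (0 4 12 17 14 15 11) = [4, 1, 2, 12, 5, 15, 6, 7, 3, 9, 10, 0, 17, 13, 11, 8, 16, 14] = (0 4 5 15 8 3 12 17 14 11)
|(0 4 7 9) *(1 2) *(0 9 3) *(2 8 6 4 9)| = 9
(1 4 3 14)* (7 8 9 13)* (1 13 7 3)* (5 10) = (1 4)(3 14 13)(5 10)(7 8 9) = [0, 4, 2, 14, 1, 10, 6, 8, 9, 7, 5, 11, 12, 3, 13]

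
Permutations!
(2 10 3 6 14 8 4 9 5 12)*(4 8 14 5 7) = [0, 1, 10, 6, 9, 12, 5, 4, 8, 7, 3, 11, 2, 13, 14] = (14)(2 10 3 6 5 12)(4 9 7)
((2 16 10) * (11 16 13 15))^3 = ((2 13 15 11 16 10))^3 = (2 11)(10 15)(13 16)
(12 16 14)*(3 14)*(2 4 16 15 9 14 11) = (2 4 16 3 11)(9 14 12 15) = [0, 1, 4, 11, 16, 5, 6, 7, 8, 14, 10, 2, 15, 13, 12, 9, 3]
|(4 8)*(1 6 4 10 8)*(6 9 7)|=10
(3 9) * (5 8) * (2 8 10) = (2 8 5 10)(3 9) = [0, 1, 8, 9, 4, 10, 6, 7, 5, 3, 2]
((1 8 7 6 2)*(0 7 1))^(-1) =(0 2 6 7)(1 8)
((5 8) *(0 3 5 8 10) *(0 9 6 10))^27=(10)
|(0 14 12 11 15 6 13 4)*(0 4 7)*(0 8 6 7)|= 9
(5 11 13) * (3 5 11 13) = [0, 1, 2, 5, 4, 13, 6, 7, 8, 9, 10, 3, 12, 11] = (3 5 13 11)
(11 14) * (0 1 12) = [1, 12, 2, 3, 4, 5, 6, 7, 8, 9, 10, 14, 0, 13, 11] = (0 1 12)(11 14)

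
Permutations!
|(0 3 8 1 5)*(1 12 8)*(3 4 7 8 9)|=|(0 4 7 8 12 9 3 1 5)|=9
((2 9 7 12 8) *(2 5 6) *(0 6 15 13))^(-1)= (0 13 15 5 8 12 7 9 2 6)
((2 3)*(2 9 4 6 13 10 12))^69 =((2 3 9 4 6 13 10 12))^69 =(2 13 9 12 6 3 10 4)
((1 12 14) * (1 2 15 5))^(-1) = (1 5 15 2 14 12)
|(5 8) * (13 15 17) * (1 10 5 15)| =7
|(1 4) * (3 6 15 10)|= 4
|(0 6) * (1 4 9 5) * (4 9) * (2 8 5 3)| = 6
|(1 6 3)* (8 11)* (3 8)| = 5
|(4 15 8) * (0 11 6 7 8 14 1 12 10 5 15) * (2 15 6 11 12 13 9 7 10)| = 33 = |(0 12 2 15 14 1 13 9 7 8 4)(5 6 10)|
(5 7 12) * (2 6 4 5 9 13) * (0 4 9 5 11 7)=(0 4 11 7 12 5)(2 6 9 13)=[4, 1, 6, 3, 11, 0, 9, 12, 8, 13, 10, 7, 5, 2]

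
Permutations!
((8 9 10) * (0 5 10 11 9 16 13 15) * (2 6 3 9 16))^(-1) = ((0 5 10 8 2 6 3 9 11 16 13 15))^(-1) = (0 15 13 16 11 9 3 6 2 8 10 5)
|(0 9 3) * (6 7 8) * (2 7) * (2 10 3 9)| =7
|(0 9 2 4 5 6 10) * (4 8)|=|(0 9 2 8 4 5 6 10)|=8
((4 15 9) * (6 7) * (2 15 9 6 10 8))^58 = (2 10 6)(7 15 8)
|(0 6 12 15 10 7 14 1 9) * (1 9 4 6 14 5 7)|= 6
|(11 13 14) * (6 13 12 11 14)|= 2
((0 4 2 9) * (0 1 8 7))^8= (0 4 2 9 1 8 7)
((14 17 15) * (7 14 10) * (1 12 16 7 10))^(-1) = (1 15 17 14 7 16 12)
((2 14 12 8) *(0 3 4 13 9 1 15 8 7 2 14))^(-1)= ((0 3 4 13 9 1 15 8 14 12 7 2))^(-1)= (0 2 7 12 14 8 15 1 9 13 4 3)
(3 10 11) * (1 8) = (1 8)(3 10 11) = [0, 8, 2, 10, 4, 5, 6, 7, 1, 9, 11, 3]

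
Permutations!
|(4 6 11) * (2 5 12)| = |(2 5 12)(4 6 11)| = 3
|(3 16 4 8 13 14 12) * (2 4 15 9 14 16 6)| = 11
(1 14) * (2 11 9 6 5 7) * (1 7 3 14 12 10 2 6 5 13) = (1 12 10 2 11 9 5 3 14 7 6 13) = [0, 12, 11, 14, 4, 3, 13, 6, 8, 5, 2, 9, 10, 1, 7]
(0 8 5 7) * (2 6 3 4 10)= (0 8 5 7)(2 6 3 4 10)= [8, 1, 6, 4, 10, 7, 3, 0, 5, 9, 2]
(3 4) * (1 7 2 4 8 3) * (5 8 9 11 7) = (1 5 8 3 9 11 7 2 4) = [0, 5, 4, 9, 1, 8, 6, 2, 3, 11, 10, 7]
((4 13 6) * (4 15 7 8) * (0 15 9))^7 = (0 9 6 13 4 8 7 15)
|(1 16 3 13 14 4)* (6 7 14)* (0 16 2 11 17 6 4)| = 12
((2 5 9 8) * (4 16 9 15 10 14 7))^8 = (2 9 4 14 15)(5 8 16 7 10)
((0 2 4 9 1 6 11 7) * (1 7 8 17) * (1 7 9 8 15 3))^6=(17)(1 6 11 15 3)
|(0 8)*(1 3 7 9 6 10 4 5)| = 8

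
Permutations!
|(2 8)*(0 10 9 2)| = |(0 10 9 2 8)| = 5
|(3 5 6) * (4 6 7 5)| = 6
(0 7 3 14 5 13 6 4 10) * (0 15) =(0 7 3 14 5 13 6 4 10 15) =[7, 1, 2, 14, 10, 13, 4, 3, 8, 9, 15, 11, 12, 6, 5, 0]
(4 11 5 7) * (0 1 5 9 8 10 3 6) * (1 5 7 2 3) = (0 5 2 3 6)(1 7 4 11 9 8 10) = [5, 7, 3, 6, 11, 2, 0, 4, 10, 8, 1, 9]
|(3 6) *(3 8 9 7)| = 5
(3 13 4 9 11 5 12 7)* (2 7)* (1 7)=(1 7 3 13 4 9 11 5 12 2)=[0, 7, 1, 13, 9, 12, 6, 3, 8, 11, 10, 5, 2, 4]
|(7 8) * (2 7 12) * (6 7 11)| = 6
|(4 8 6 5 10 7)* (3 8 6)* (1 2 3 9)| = 5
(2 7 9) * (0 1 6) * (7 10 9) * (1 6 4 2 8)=(0 6)(1 4 2 10 9 8)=[6, 4, 10, 3, 2, 5, 0, 7, 1, 8, 9]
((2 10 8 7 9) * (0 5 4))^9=(2 9 7 8 10)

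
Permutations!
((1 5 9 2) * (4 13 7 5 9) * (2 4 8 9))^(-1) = (1 2)(4 9 8 5 7 13)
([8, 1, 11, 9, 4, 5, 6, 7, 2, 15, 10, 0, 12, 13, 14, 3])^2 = [2, 1, 0, 15, 4, 5, 6, 7, 11, 3, 10, 8, 12, 13, 14, 9]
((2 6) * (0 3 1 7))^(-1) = ((0 3 1 7)(2 6))^(-1) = (0 7 1 3)(2 6)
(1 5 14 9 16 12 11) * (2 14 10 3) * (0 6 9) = (0 6 9 16 12 11 1 5 10 3 2 14) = [6, 5, 14, 2, 4, 10, 9, 7, 8, 16, 3, 1, 11, 13, 0, 15, 12]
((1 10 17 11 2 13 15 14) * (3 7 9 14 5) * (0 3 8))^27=(0 8 5 15 13 2 11 17 10 1 14 9 7 3)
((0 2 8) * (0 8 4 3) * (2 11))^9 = (0 3 4 2 11)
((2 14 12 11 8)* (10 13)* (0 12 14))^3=(14)(0 8 12 2 11)(10 13)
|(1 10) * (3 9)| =2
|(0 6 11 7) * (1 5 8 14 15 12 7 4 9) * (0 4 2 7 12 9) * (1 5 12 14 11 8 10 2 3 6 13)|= |(0 13 1 12 14 15 9 5 10 2 7 4)(3 6 8 11)|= 12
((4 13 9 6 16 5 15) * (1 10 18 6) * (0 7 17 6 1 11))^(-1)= ((0 7 17 6 16 5 15 4 13 9 11)(1 10 18))^(-1)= (0 11 9 13 4 15 5 16 6 17 7)(1 18 10)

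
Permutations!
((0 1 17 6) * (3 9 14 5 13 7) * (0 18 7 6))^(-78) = (3 14 13 18)(5 6 7 9)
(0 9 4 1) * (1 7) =[9, 0, 2, 3, 7, 5, 6, 1, 8, 4] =(0 9 4 7 1)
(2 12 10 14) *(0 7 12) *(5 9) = (0 7 12 10 14 2)(5 9) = [7, 1, 0, 3, 4, 9, 6, 12, 8, 5, 14, 11, 10, 13, 2]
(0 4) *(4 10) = (0 10 4) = [10, 1, 2, 3, 0, 5, 6, 7, 8, 9, 4]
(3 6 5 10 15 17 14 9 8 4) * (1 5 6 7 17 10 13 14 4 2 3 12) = (1 5 13 14 9 8 2 3 7 17 4 12)(10 15) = [0, 5, 3, 7, 12, 13, 6, 17, 2, 8, 15, 11, 1, 14, 9, 10, 16, 4]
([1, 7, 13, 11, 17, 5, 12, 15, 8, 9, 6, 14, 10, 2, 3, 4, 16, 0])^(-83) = [1, 7, 13, 11, 17, 5, 12, 15, 8, 9, 6, 14, 10, 2, 3, 4, 16, 0]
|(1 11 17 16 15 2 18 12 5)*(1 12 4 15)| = |(1 11 17 16)(2 18 4 15)(5 12)| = 4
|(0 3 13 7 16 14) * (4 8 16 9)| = |(0 3 13 7 9 4 8 16 14)| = 9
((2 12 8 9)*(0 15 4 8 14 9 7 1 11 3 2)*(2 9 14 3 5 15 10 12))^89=(0 9 3 12 10)(1 8 15 11 7 4 5)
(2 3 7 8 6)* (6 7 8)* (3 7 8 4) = (8)(2 7 6)(3 4) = [0, 1, 7, 4, 3, 5, 2, 6, 8]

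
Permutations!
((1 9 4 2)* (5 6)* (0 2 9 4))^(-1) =(0 9 4 1 2)(5 6)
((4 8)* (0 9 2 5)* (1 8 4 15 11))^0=((0 9 2 5)(1 8 15 11))^0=(15)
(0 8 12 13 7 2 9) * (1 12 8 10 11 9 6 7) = (0 10 11 9)(1 12 13)(2 6 7) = [10, 12, 6, 3, 4, 5, 7, 2, 8, 0, 11, 9, 13, 1]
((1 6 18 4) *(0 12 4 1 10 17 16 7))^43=((0 12 4 10 17 16 7)(1 6 18))^43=(0 12 4 10 17 16 7)(1 6 18)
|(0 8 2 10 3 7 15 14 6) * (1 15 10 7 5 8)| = 30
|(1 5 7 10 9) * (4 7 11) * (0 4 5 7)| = |(0 4)(1 7 10 9)(5 11)| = 4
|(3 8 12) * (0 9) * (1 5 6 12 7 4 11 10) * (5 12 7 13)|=|(0 9)(1 12 3 8 13 5 6 7 4 11 10)|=22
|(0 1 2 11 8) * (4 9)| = |(0 1 2 11 8)(4 9)| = 10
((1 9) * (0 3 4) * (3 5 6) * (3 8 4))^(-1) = ((0 5 6 8 4)(1 9))^(-1) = (0 4 8 6 5)(1 9)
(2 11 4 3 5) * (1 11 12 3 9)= [0, 11, 12, 5, 9, 2, 6, 7, 8, 1, 10, 4, 3]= (1 11 4 9)(2 12 3 5)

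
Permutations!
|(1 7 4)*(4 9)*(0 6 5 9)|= 7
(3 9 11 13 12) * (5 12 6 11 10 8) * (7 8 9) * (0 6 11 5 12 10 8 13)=(0 6 5 10 9 8 12 3 7 13 11)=[6, 1, 2, 7, 4, 10, 5, 13, 12, 8, 9, 0, 3, 11]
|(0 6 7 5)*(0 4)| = |(0 6 7 5 4)| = 5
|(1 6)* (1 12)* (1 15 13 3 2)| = 7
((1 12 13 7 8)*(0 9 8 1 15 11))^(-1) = ((0 9 8 15 11)(1 12 13 7))^(-1) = (0 11 15 8 9)(1 7 13 12)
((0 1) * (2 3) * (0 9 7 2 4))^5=((0 1 9 7 2 3 4))^5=(0 3 7 1 4 2 9)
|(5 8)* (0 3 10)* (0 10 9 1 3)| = 6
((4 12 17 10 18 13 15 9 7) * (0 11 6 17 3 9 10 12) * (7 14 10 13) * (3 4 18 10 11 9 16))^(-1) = ((0 9 14 11 6 17 12 4)(3 16)(7 18)(13 15))^(-1) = (0 4 12 17 6 11 14 9)(3 16)(7 18)(13 15)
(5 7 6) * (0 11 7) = [11, 1, 2, 3, 4, 0, 5, 6, 8, 9, 10, 7] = (0 11 7 6 5)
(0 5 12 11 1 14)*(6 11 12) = (0 5 6 11 1 14) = [5, 14, 2, 3, 4, 6, 11, 7, 8, 9, 10, 1, 12, 13, 0]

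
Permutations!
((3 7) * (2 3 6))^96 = ((2 3 7 6))^96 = (7)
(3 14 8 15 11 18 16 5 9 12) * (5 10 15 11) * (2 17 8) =(2 17 8 11 18 16 10 15 5 9 12 3 14) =[0, 1, 17, 14, 4, 9, 6, 7, 11, 12, 15, 18, 3, 13, 2, 5, 10, 8, 16]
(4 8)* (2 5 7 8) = [0, 1, 5, 3, 2, 7, 6, 8, 4] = (2 5 7 8 4)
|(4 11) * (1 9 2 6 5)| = |(1 9 2 6 5)(4 11)| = 10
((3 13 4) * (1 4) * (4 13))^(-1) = (1 13)(3 4)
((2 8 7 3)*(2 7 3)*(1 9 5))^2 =(1 5 9)(2 3)(7 8)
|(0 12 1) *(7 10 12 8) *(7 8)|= 5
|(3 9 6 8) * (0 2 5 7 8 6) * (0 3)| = |(0 2 5 7 8)(3 9)| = 10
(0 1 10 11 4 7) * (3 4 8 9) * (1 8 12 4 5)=[8, 10, 2, 5, 7, 1, 6, 0, 9, 3, 11, 12, 4]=(0 8 9 3 5 1 10 11 12 4 7)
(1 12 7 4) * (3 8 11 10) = (1 12 7 4)(3 8 11 10) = [0, 12, 2, 8, 1, 5, 6, 4, 11, 9, 3, 10, 7]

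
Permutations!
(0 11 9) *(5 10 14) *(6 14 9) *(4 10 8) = (0 11 6 14 5 8 4 10 9) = [11, 1, 2, 3, 10, 8, 14, 7, 4, 0, 9, 6, 12, 13, 5]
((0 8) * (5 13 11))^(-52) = ((0 8)(5 13 11))^(-52) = (5 11 13)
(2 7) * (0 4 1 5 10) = (0 4 1 5 10)(2 7) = [4, 5, 7, 3, 1, 10, 6, 2, 8, 9, 0]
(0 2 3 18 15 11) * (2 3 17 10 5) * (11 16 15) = (0 3 18 11)(2 17 10 5)(15 16) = [3, 1, 17, 18, 4, 2, 6, 7, 8, 9, 5, 0, 12, 13, 14, 16, 15, 10, 11]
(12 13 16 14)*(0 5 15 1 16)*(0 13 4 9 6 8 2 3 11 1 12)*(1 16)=(0 5 15 12 4 9 6 8 2 3 11 16 14)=[5, 1, 3, 11, 9, 15, 8, 7, 2, 6, 10, 16, 4, 13, 0, 12, 14]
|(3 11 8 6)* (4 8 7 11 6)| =|(3 6)(4 8)(7 11)| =2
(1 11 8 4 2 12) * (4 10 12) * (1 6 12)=(1 11 8 10)(2 4)(6 12)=[0, 11, 4, 3, 2, 5, 12, 7, 10, 9, 1, 8, 6]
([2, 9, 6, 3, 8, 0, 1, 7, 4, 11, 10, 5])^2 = [6, 11, 1, 3, 4, 2, 9, 7, 8, 5, 10, 0]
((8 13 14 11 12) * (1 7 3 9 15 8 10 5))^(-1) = ((1 7 3 9 15 8 13 14 11 12 10 5))^(-1) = (1 5 10 12 11 14 13 8 15 9 3 7)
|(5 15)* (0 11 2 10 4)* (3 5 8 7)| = |(0 11 2 10 4)(3 5 15 8 7)| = 5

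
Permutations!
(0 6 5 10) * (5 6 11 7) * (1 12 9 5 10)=(0 11 7 10)(1 12 9 5)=[11, 12, 2, 3, 4, 1, 6, 10, 8, 5, 0, 7, 9]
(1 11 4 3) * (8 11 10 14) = [0, 10, 2, 1, 3, 5, 6, 7, 11, 9, 14, 4, 12, 13, 8] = (1 10 14 8 11 4 3)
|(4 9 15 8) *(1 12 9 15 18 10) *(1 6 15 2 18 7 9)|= 14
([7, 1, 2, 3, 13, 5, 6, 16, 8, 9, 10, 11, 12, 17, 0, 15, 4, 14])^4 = (0 13 7 17 16 14 4)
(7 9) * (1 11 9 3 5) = (1 11 9 7 3 5) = [0, 11, 2, 5, 4, 1, 6, 3, 8, 7, 10, 9]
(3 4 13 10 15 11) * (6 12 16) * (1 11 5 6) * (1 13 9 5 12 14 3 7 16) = [0, 11, 2, 4, 9, 6, 14, 16, 8, 5, 15, 7, 1, 10, 3, 12, 13] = (1 11 7 16 13 10 15 12)(3 4 9 5 6 14)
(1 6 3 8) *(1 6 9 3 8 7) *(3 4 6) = (1 9 4 6 8 3 7) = [0, 9, 2, 7, 6, 5, 8, 1, 3, 4]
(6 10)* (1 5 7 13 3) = [0, 5, 2, 1, 4, 7, 10, 13, 8, 9, 6, 11, 12, 3] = (1 5 7 13 3)(6 10)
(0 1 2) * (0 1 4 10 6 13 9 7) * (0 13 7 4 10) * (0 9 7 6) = [10, 2, 1, 3, 9, 5, 6, 13, 8, 4, 0, 11, 12, 7] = (0 10)(1 2)(4 9)(7 13)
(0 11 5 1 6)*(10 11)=[10, 6, 2, 3, 4, 1, 0, 7, 8, 9, 11, 5]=(0 10 11 5 1 6)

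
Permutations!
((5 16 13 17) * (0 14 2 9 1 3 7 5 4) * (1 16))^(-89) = ((0 14 2 9 16 13 17 4)(1 3 7 5))^(-89) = (0 4 17 13 16 9 2 14)(1 5 7 3)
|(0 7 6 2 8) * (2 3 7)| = |(0 2 8)(3 7 6)| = 3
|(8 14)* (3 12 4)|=|(3 12 4)(8 14)|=6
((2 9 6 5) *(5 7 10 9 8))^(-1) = (2 5 8)(6 9 10 7)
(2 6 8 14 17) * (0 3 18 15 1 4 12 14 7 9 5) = (0 3 18 15 1 4 12 14 17 2 6 8 7 9 5) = [3, 4, 6, 18, 12, 0, 8, 9, 7, 5, 10, 11, 14, 13, 17, 1, 16, 2, 15]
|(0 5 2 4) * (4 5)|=|(0 4)(2 5)|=2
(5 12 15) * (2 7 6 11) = (2 7 6 11)(5 12 15) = [0, 1, 7, 3, 4, 12, 11, 6, 8, 9, 10, 2, 15, 13, 14, 5]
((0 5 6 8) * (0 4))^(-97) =(0 8 5 4 6)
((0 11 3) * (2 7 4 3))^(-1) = ((0 11 2 7 4 3))^(-1) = (0 3 4 7 2 11)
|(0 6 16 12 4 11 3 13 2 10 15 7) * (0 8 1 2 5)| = |(0 6 16 12 4 11 3 13 5)(1 2 10 15 7 8)| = 18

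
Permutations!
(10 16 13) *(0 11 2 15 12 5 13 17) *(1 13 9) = (0 11 2 15 12 5 9 1 13 10 16 17) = [11, 13, 15, 3, 4, 9, 6, 7, 8, 1, 16, 2, 5, 10, 14, 12, 17, 0]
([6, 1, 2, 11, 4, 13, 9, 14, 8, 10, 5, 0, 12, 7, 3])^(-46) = [5, 1, 2, 9, 4, 3, 13, 0, 8, 7, 14, 10, 12, 11, 6]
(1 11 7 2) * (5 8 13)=(1 11 7 2)(5 8 13)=[0, 11, 1, 3, 4, 8, 6, 2, 13, 9, 10, 7, 12, 5]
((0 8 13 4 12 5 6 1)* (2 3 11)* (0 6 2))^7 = ((0 8 13 4 12 5 2 3 11)(1 6))^7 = (0 3 5 4 8 11 2 12 13)(1 6)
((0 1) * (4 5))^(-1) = ((0 1)(4 5))^(-1) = (0 1)(4 5)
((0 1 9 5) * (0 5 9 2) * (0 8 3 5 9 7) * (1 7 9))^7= (9)(0 7)(1 8 5 2 3)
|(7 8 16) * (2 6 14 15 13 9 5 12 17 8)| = |(2 6 14 15 13 9 5 12 17 8 16 7)| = 12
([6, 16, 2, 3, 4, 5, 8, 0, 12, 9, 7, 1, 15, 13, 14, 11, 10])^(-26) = [15, 0, 2, 3, 4, 5, 11, 12, 1, 9, 8, 7, 16, 13, 14, 10, 6]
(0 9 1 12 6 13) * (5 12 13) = (0 9 1 13)(5 12 6) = [9, 13, 2, 3, 4, 12, 5, 7, 8, 1, 10, 11, 6, 0]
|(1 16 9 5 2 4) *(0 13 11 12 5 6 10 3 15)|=|(0 13 11 12 5 2 4 1 16 9 6 10 3 15)|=14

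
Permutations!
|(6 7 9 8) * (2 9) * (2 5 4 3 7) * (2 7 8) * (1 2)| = |(1 2 9)(3 8 6 7 5 4)| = 6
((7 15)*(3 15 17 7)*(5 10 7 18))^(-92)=((3 15)(5 10 7 17 18))^(-92)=(5 17 10 18 7)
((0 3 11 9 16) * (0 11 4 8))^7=(0 8 4 3)(9 16 11)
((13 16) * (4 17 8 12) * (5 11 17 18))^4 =((4 18 5 11 17 8 12)(13 16))^4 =(4 17 18 8 5 12 11)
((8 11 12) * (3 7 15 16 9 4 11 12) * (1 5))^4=(3 9 7 4 15 11 16)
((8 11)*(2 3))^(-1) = ((2 3)(8 11))^(-1) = (2 3)(8 11)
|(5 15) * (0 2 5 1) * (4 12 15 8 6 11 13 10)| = |(0 2 5 8 6 11 13 10 4 12 15 1)| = 12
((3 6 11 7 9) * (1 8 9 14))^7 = (1 14 7 11 6 3 9 8)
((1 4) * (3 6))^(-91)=((1 4)(3 6))^(-91)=(1 4)(3 6)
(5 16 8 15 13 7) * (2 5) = [0, 1, 5, 3, 4, 16, 6, 2, 15, 9, 10, 11, 12, 7, 14, 13, 8] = (2 5 16 8 15 13 7)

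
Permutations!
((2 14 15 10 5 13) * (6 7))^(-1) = ((2 14 15 10 5 13)(6 7))^(-1) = (2 13 5 10 15 14)(6 7)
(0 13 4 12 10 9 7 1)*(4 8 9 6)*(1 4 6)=(0 13 8 9 7 4 12 10 1)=[13, 0, 2, 3, 12, 5, 6, 4, 9, 7, 1, 11, 10, 8]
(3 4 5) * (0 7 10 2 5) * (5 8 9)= [7, 1, 8, 4, 0, 3, 6, 10, 9, 5, 2]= (0 7 10 2 8 9 5 3 4)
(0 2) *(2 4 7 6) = (0 4 7 6 2) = [4, 1, 0, 3, 7, 5, 2, 6]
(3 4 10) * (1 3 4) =[0, 3, 2, 1, 10, 5, 6, 7, 8, 9, 4] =(1 3)(4 10)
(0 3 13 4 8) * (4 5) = (0 3 13 5 4 8) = [3, 1, 2, 13, 8, 4, 6, 7, 0, 9, 10, 11, 12, 5]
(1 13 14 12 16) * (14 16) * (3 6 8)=(1 13 16)(3 6 8)(12 14)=[0, 13, 2, 6, 4, 5, 8, 7, 3, 9, 10, 11, 14, 16, 12, 15, 1]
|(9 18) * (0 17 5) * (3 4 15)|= |(0 17 5)(3 4 15)(9 18)|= 6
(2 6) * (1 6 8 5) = (1 6 2 8 5) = [0, 6, 8, 3, 4, 1, 2, 7, 5]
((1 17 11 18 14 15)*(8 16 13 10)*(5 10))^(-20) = ((1 17 11 18 14 15)(5 10 8 16 13))^(-20) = (1 14 11)(15 18 17)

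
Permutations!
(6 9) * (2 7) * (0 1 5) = (0 1 5)(2 7)(6 9) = [1, 5, 7, 3, 4, 0, 9, 2, 8, 6]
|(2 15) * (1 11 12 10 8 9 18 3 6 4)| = 10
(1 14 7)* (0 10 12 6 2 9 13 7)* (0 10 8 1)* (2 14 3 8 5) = (0 5 2 9 13 7)(1 3 8)(6 14 10 12) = [5, 3, 9, 8, 4, 2, 14, 0, 1, 13, 12, 11, 6, 7, 10]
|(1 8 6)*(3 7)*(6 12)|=4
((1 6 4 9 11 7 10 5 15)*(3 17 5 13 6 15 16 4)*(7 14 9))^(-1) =(1 15)(3 6 13 10 7 4 16 5 17)(9 14 11)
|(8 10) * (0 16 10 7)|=|(0 16 10 8 7)|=5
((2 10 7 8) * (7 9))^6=(2 10 9 7 8)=((2 10 9 7 8))^6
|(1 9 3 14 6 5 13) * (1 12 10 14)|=6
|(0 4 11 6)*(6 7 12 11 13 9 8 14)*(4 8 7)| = |(0 8 14 6)(4 13 9 7 12 11)| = 12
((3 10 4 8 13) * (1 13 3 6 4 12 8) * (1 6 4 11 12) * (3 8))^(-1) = (1 10 3 12 11 6 4 13)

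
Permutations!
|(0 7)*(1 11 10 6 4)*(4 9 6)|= 4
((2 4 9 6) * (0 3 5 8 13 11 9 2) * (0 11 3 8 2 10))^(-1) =(0 10 4 2 5 3 13 8)(6 9 11)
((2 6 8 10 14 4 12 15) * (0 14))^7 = ((0 14 4 12 15 2 6 8 10))^7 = (0 8 2 12 14 10 6 15 4)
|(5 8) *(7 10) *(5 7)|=4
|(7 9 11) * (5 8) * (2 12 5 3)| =15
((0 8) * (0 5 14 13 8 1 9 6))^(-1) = (0 6 9 1)(5 8 13 14)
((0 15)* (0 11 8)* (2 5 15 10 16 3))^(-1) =(0 8 11 15 5 2 3 16 10)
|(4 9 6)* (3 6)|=4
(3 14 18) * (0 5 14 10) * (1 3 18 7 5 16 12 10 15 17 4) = (18)(0 16 12 10)(1 3 15 17 4)(5 14 7) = [16, 3, 2, 15, 1, 14, 6, 5, 8, 9, 0, 11, 10, 13, 7, 17, 12, 4, 18]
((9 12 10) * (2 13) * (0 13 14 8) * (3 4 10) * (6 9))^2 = ((0 13 2 14 8)(3 4 10 6 9 12))^2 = (0 2 8 13 14)(3 10 9)(4 6 12)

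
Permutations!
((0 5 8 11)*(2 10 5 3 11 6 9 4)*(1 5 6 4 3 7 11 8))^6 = ((0 7 11)(1 5)(2 10 6 9 3 8 4))^6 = (11)(2 4 8 3 9 6 10)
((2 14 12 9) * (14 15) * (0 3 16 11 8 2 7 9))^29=(0 16 8 15 12 3 11 2 14)(7 9)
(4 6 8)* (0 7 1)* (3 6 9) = (0 7 1)(3 6 8 4 9) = [7, 0, 2, 6, 9, 5, 8, 1, 4, 3]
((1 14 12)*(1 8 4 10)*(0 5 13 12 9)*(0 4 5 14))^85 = ((0 14 9 4 10 1)(5 13 12 8))^85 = (0 14 9 4 10 1)(5 13 12 8)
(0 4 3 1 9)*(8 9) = (0 4 3 1 8 9) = [4, 8, 2, 1, 3, 5, 6, 7, 9, 0]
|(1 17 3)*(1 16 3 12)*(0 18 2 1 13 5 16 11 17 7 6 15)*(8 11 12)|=105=|(0 18 2 1 7 6 15)(3 12 13 5 16)(8 11 17)|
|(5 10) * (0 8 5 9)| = 5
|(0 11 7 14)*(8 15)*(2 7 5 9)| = |(0 11 5 9 2 7 14)(8 15)| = 14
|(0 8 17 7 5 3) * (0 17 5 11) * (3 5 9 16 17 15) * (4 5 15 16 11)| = 28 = |(0 8 9 11)(3 16 17 7 4 5 15)|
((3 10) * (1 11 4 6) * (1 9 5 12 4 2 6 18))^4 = (1 9 18 6 4 2 12 11 5) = ((1 11 2 6 9 5 12 4 18)(3 10))^4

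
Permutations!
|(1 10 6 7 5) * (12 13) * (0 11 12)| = |(0 11 12 13)(1 10 6 7 5)| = 20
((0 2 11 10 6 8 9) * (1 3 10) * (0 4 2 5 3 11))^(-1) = (0 2 4 9 8 6 10 3 5)(1 11)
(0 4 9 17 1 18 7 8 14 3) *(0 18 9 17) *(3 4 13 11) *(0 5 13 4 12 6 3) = (0 4 17 1 9 5 13 11)(3 18 7 8 14 12 6) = [4, 9, 2, 18, 17, 13, 3, 8, 14, 5, 10, 0, 6, 11, 12, 15, 16, 1, 7]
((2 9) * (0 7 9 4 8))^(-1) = (0 8 4 2 9 7)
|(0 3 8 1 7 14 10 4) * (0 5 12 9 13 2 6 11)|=|(0 3 8 1 7 14 10 4 5 12 9 13 2 6 11)|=15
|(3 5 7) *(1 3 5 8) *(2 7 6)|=12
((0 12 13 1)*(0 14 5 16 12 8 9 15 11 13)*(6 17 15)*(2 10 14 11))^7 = ((0 8 9 6 17 15 2 10 14 5 16 12)(1 11 13))^7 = (0 10 9 5 17 12 2 8 14 6 16 15)(1 11 13)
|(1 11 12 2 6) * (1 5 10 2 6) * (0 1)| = 8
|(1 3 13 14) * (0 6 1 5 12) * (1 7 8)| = |(0 6 7 8 1 3 13 14 5 12)| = 10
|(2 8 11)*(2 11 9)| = 3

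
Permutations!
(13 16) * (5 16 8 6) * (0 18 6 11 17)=(0 18 6 5 16 13 8 11 17)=[18, 1, 2, 3, 4, 16, 5, 7, 11, 9, 10, 17, 12, 8, 14, 15, 13, 0, 6]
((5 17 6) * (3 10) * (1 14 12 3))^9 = ((1 14 12 3 10)(5 17 6))^9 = (17)(1 10 3 12 14)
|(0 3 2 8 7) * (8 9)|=|(0 3 2 9 8 7)|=6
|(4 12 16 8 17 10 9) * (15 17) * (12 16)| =7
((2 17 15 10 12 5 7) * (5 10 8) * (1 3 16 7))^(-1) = (1 5 8 15 17 2 7 16 3)(10 12)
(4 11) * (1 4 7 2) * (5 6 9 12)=(1 4 11 7 2)(5 6 9 12)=[0, 4, 1, 3, 11, 6, 9, 2, 8, 12, 10, 7, 5]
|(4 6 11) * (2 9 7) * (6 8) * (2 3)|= |(2 9 7 3)(4 8 6 11)|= 4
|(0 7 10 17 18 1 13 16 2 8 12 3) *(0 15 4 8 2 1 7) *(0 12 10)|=|(0 12 3 15 4 8 10 17 18 7)(1 13 16)|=30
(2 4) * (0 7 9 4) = [7, 1, 0, 3, 2, 5, 6, 9, 8, 4] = (0 7 9 4 2)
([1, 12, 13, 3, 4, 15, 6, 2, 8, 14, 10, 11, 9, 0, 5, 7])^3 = [9, 14, 1, 3, 4, 2, 6, 0, 8, 15, 10, 11, 5, 12, 7, 13]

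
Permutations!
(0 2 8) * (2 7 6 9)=[7, 1, 8, 3, 4, 5, 9, 6, 0, 2]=(0 7 6 9 2 8)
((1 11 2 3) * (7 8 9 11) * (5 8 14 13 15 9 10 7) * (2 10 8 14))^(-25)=(1 7 9 14 3 10 15 5 2 11 13)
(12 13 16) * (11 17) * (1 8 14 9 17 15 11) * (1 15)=[0, 8, 2, 3, 4, 5, 6, 7, 14, 17, 10, 1, 13, 16, 9, 11, 12, 15]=(1 8 14 9 17 15 11)(12 13 16)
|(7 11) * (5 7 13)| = |(5 7 11 13)| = 4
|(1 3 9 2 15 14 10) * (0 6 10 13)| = |(0 6 10 1 3 9 2 15 14 13)| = 10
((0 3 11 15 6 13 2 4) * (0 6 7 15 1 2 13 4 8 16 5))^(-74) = ((0 3 11 1 2 8 16 5)(4 6)(7 15))^(-74) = (0 16 2 11)(1 3 5 8)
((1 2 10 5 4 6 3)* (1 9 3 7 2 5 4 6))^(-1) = ((1 5 6 7 2 10 4)(3 9))^(-1) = (1 4 10 2 7 6 5)(3 9)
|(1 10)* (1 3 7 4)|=5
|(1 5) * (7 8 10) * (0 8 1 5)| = |(0 8 10 7 1)| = 5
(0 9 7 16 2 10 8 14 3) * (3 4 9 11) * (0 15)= [11, 1, 10, 15, 9, 5, 6, 16, 14, 7, 8, 3, 12, 13, 4, 0, 2]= (0 11 3 15)(2 10 8 14 4 9 7 16)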